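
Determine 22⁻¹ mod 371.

253

Apply the Euclidean algorithm and back-substitute:
371 = 16·22 + 19
22 = 1·19 + 3
19 = 6·3 + 1
3 = 3·1 + 0
gcd(22, 371) = 1, so the inverse exists.
Back-substitute for 1:
1 = 1·19 − 6·3
  = −6·22 + 7·19
  = 7·371 − 118·22
So 22⁻¹ ≡ −118 ≡ 253 (mod 371).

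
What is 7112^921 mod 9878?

4494

Using repeated squaring:
921 in binary is 1110011001, i.e. 921 = 512 + 256 + 128 + 16 + 8 + 1.
7112^1 ≡ 7112 (mod 9878)
7112^2 ≡ 7112^2 = 50580544 ≡ 5184 (mod 9878)
7112^4 ≡ 5184^2 = 26873856 ≡ 5696 (mod 9878)
7112^8 ≡ 5696^2 = 32444416 ≡ 5064 (mod 9878)
7112^16 ≡ 5064^2 = 25644096 ≡ 808 (mod 9878)
7112^32 ≡ 808^2 = 652864 ≡ 916 (mod 9878)
7112^64 ≡ 916^2 = 839056 ≡ 9304 (mod 9878)
7112^128 ≡ 9304^2 = 86564416 ≡ 3502 (mod 9878)
7112^256 ≡ 3502^2 = 12264004 ≡ 5406 (mod 9878)
7112^512 ≡ 5406^2 = 29224836 ≡ 5712 (mod 9878)
7112^921 = 7112^512 * 7112^256 * 7112^128 * 7112^16 * 7112^8 * 7112^1 ≡ 5712 * 5406 * 3502 * 808 * 5064 * 7112 (mod 9878).
Accumulate the product:
5712 * 5406 = 30879072 ≡ 444
444 * 3502 = 1554888 ≡ 4042
4042 * 808 = 3265936 ≡ 6196
6196 * 5064 = 31376544 ≡ 4016
4016 * 7112 = 28561792 ≡ 4494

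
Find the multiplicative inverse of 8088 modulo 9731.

8505

9731 = 1·8088 + 1643
8088 = 4·1643 + 1516
1643 = 1·1516 + 127
1516 = 11·127 + 119
127 = 1·119 + 8
119 = 14·8 + 7
8 = 1·7 + 1
7 = 7·1 + 0
gcd(8088, 9731) = 1, so the inverse exists.
Bézout: 1 = 1019·9731 − 1226·8088.
So 8088⁻¹ ≡ −1226 ≡ 8505 (mod 9731).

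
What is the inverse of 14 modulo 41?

Apply the Euclidean algorithm and back-substitute:
41 = 2×14 + 13
14 = 1×13 + 1
13 = 13×1 + 0
gcd(14, 41) = 1, so the inverse exists.
Back-substitute for 1:
1 = 1×14 − 1×13
  = −1×41 + 3×14
So 14⁻¹ ≡ 3 (mod 41).

3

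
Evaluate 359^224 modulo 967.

Using repeated squaring:
359^1 ≡ 359 (mod 967)
359^2 ≡ 359^2 = 128881 ≡ 270 (mod 967)
359^4 ≡ 270^2 = 72900 ≡ 375 (mod 967)
359^8 ≡ 375^2 = 140625 ≡ 410 (mod 967)
359^16 ≡ 410^2 = 168100 ≡ 809 (mod 967)
359^32 ≡ 809^2 = 654481 ≡ 789 (mod 967)
359^64 ≡ 789^2 = 622521 ≡ 740 (mod 967)
359^128 ≡ 740^2 = 547600 ≡ 278 (mod 967)
359^224 = 359^128 · 359^64 · 359^32 ≡ 278 · 740 · 789 (mod 967).
Accumulate the product:
278 · 740 = 205720 ≡ 716
716 · 789 = 564924 ≡ 196

196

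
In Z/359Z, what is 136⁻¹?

By the extended Euclidean algorithm:
359 = 2*136 + 87
136 = 1*87 + 49
87 = 1*49 + 38
49 = 1*38 + 11
38 = 3*11 + 5
11 = 2*5 + 1
5 = 5*1 + 0
gcd(136, 359) = 1, so the inverse exists.
Bézout: 1 = −25*359 + 66*136.
So 136⁻¹ ≡ 66 (mod 359).

66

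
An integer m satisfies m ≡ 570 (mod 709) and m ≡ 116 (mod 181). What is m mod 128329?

709⁻¹ mod 181: 709×12 ≡ 1 (mod 181), so 709⁻¹ ≡ 12.
m = 570 + 709×((116 − 570)×12 mod 181) = 570 + 709×163 = 116137.

116137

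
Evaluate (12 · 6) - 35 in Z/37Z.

0

12 · 6 = 72 ≡ 35 (mod 37)
35 - 35 = 0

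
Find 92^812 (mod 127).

812 in binary is 1100101100, i.e. 812 = 512 + 256 + 32 + 8 + 4.
92^1 ≡ 92 (mod 127)
92^2 ≡ 92^2 = 8464 ≡ 82 (mod 127)
92^4 ≡ 82^2 = 6724 ≡ 120 (mod 127)
92^8 ≡ 120^2 = 14400 ≡ 49 (mod 127)
92^16 ≡ 49^2 = 2401 ≡ 115 (mod 127)
92^32 ≡ 115^2 = 13225 ≡ 17 (mod 127)
92^64 ≡ 17^2 = 289 ≡ 35 (mod 127)
92^128 ≡ 35^2 = 1225 ≡ 82 (mod 127)
92^256 ≡ 82^2 = 6724 ≡ 120 (mod 127)
92^512 ≡ 120^2 = 14400 ≡ 49 (mod 127)
92^812 = 92^512 × 92^256 × 92^32 × 92^8 × 92^4 ≡ 49 × 120 × 17 × 49 × 120 (mod 127).
Accumulate the product:
49 × 120 = 5880 ≡ 38
38 × 17 = 646 ≡ 11
11 × 49 = 539 ≡ 31
31 × 120 = 3720 ≡ 37

37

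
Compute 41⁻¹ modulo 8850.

8850 = 215*41 + 35
41 = 1*35 + 6
35 = 5*6 + 5
6 = 1*5 + 1
5 = 5*1 + 0
gcd(41, 8850) = 1, so the inverse exists.
Back-substitute for 1:
1 = 1*6 − 1*5
  = −1*35 + 6*6
  = 6*41 − 7*35
  = −7*8850 + 1511*41
So 41⁻¹ ≡ 1511 (mod 8850).

1511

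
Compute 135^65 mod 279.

Compute successive squares:
65 in binary is 1000001, i.e. 65 = 64 + 1.
135^1 ≡ 135 (mod 279)
135^2 ≡ 135^2 = 18225 ≡ 90 (mod 279)
135^4 ≡ 90^2 = 8100 ≡ 9 (mod 279)
135^8 ≡ 9^2 = 81 (mod 279)
135^16 ≡ 81^2 = 6561 ≡ 144 (mod 279)
135^32 ≡ 144^2 = 20736 ≡ 90 (mod 279)
135^64 ≡ 90^2 = 8100 ≡ 9 (mod 279)
135^65 = 135^64 · 135^1 ≡ 9 · 135 (mod 279).
9 · 135 = 1215 ≡ 99 (mod 279).

99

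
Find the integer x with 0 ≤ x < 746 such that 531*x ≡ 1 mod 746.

Run the extended Euclidean algorithm:
746 = 1*531 + 215
531 = 2*215 + 101
215 = 2*101 + 13
101 = 7*13 + 10
13 = 1*10 + 3
10 = 3*3 + 1
3 = 3*1 + 0
gcd(531, 746) = 1, so the inverse exists.
Bézout: 1 = −163*746 + 229*531.
So 531⁻¹ ≡ 229 (mod 746).

229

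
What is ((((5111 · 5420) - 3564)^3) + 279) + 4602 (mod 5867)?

1304

5111 · 5420 = 27701620 ≡ 3513 (mod 5867)
3513 - 3564 = -51 ≡ 5816 (mod 5867)
(5816)^3 ≡ 2290 (mod 5867)
2290 + 279 = 2569
2569 + 4602 = 7171 ≡ 1304 (mod 5867)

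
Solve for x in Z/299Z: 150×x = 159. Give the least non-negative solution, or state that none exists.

19

gcd(150, 299) = 1, so a unique solution mod 299 exists.
150⁻¹ ≡ 2 (mod 299).
x ≡ 2×159 ≡ 19 (mod 299).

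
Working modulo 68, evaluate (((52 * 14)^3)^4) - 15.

52 * 14 = 728 ≡ 48 (mod 68)
(48)^3 ≡ 24 (mod 68)
(24)^4 ≡ 4 (mod 68)
4 - 15 = -11 ≡ 57 (mod 68)

57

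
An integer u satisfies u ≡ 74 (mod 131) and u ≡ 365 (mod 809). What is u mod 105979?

131⁻¹ mod 809: 131*457 ≡ 1 (mod 809), so 131⁻¹ ≡ 457.
u = 74 + 131*((365 − 74)*457 mod 809) = 74 + 131*311 = 40815.

40815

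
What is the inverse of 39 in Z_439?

394

Apply the Euclidean algorithm and back-substitute:
439 = 11*39 + 10
39 = 3*10 + 9
10 = 1*9 + 1
9 = 9*1 + 0
gcd(39, 439) = 1, so the inverse exists.
Back-substitute for 1:
1 = 1*10 − 1*9
  = −1*39 + 4*10
  = 4*439 − 45*39
So 39⁻¹ ≡ −45 ≡ 394 (mod 439).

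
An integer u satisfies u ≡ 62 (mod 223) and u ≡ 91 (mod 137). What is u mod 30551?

27491

223⁻¹ mod 137: 223·94 ≡ 1 (mod 137), so 223⁻¹ ≡ 94.
u = 62 + 223·((91 − 62)·94 mod 137) = 62 + 223·123 = 27491.
Check: 27491 mod 223 = 62, 27491 mod 137 = 91. ✓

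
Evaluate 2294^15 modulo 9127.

Using repeated squaring:
2294^1 ≡ 2294 (mod 9127)
2294^2 ≡ 2294^2 = 5262436 ≡ 5284 (mod 9127)
2294^4 ≡ 5284^2 = 27920656 ≡ 1163 (mod 9127)
2294^8 ≡ 1163^2 = 1352569 ≡ 1773 (mod 9127)
2294^15 = 2294^8 * 2294^4 * 2294^2 * 2294^1 ≡ 1773 * 1163 * 5284 * 2294 (mod 9127).
Accumulate the product:
1773 * 1163 = 2061999 ≡ 8424
8424 * 5284 = 44512416 ≡ 37
37 * 2294 = 84878 ≡ 2735

2735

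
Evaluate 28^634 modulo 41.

21

634 in binary is 1001111010, i.e. 634 = 512 + 64 + 32 + 16 + 8 + 2.
28^1 ≡ 28 (mod 41)
28^2 ≡ 28^2 = 784 ≡ 5 (mod 41)
28^4 ≡ 5^2 = 25 (mod 41)
28^8 ≡ 25^2 = 625 ≡ 10 (mod 41)
28^16 ≡ 10^2 = 100 ≡ 18 (mod 41)
28^32 ≡ 18^2 = 324 ≡ 37 (mod 41)
28^64 ≡ 37^2 = 1369 ≡ 16 (mod 41)
28^128 ≡ 16^2 = 256 ≡ 10 (mod 41)
28^256 ≡ 10^2 = 100 ≡ 18 (mod 41)
28^512 ≡ 18^2 = 324 ≡ 37 (mod 41)
28^634 = 28^512 × 28^64 × 28^32 × 28^16 × 28^8 × 28^2 ≡ 37 × 16 × 37 × 18 × 10 × 5 (mod 41).
Accumulate the product:
37 × 16 = 592 ≡ 18
18 × 37 = 666 ≡ 10
10 × 18 = 180 ≡ 16
16 × 10 = 160 ≡ 37
37 × 5 = 185 ≡ 21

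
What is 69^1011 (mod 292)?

9

69^1 ≡ 69 (mod 292)
69^2 ≡ 69^2 = 4761 ≡ 89 (mod 292)
69^4 ≡ 89^2 = 7921 ≡ 37 (mod 292)
69^8 ≡ 37^2 = 1369 ≡ 201 (mod 292)
69^16 ≡ 201^2 = 40401 ≡ 105 (mod 292)
69^32 ≡ 105^2 = 11025 ≡ 221 (mod 292)
69^64 ≡ 221^2 = 48841 ≡ 77 (mod 292)
69^128 ≡ 77^2 = 5929 ≡ 89 (mod 292)
69^256 ≡ 89^2 = 7921 ≡ 37 (mod 292)
69^512 ≡ 37^2 = 1369 ≡ 201 (mod 292)
69^1011 = 69^512 · 69^256 · 69^128 · 69^64 · 69^32 · 69^16 · 69^2 · 69^1 ≡ 201 · 37 · 89 · 77 · 221 · 105 · 89 · 69 (mod 292).
Accumulate the product:
201 · 37 = 7437 ≡ 137
137 · 89 = 12193 ≡ 221
221 · 77 = 17017 ≡ 81
81 · 221 = 17901 ≡ 89
89 · 105 = 9345 ≡ 1
1 · 89 = 89
89 · 69 = 6141 ≡ 9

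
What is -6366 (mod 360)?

114

-6366 = -18·360 + 114, so -6366 ≡ 114 (mod 360).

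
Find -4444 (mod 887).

878

-4444 = -6×887 + 878, so -4444 ≡ 878 (mod 887).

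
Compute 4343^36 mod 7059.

By square-and-multiply:
4343^1 ≡ 4343 (mod 7059)
4343^2 ≡ 4343^2 = 18861649 ≡ 1 (mod 7059)
4343^4 ≡ 1^2 = 1 (mod 7059)
4343^8 ≡ 1^2 = 1 (mod 7059)
4343^16 ≡ 1^2 = 1 (mod 7059)
4343^32 ≡ 1^2 = 1 (mod 7059)
4343^36 = 4343^32 × 4343^4 ≡ 1 × 1 (mod 7059).
1 × 1 = 1 ≡ 1 (mod 7059).

1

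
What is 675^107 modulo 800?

475

By square-and-multiply:
107 in binary is 1101011, i.e. 107 = 64 + 32 + 8 + 2 + 1.
675^1 ≡ 675 (mod 800)
675^2 ≡ 675^2 = 455625 ≡ 425 (mod 800)
675^4 ≡ 425^2 = 180625 ≡ 625 (mod 800)
675^8 ≡ 625^2 = 390625 ≡ 225 (mod 800)
675^16 ≡ 225^2 = 50625 ≡ 225 (mod 800)
675^32 ≡ 225^2 = 50625 ≡ 225 (mod 800)
675^64 ≡ 225^2 = 50625 ≡ 225 (mod 800)
675^107 = 675^64 * 675^32 * 675^8 * 675^2 * 675^1 ≡ 225 * 225 * 225 * 425 * 675 (mod 800).
Accumulate the product:
225 * 225 = 50625 ≡ 225
225 * 225 = 50625 ≡ 225
225 * 425 = 95625 ≡ 425
425 * 675 = 286875 ≡ 475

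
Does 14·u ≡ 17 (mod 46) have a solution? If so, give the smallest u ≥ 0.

gcd(14, 46) = 2, and 2 does not divide 17.
So the congruence has no solution.

no solution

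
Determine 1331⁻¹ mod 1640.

1571

Run the extended Euclidean algorithm:
1640 = 1*1331 + 309
1331 = 4*309 + 95
309 = 3*95 + 24
95 = 3*24 + 23
24 = 1*23 + 1
23 = 23*1 + 0
gcd(1331, 1640) = 1, so the inverse exists.
Back-substitute for 1:
1 = 1*24 − 1*23
  = −1*95 + 4*24
  = 4*309 − 13*95
  = −13*1331 + 56*309
  = 56*1640 − 69*1331
So 1331⁻¹ ≡ −69 ≡ 1571 (mod 1640).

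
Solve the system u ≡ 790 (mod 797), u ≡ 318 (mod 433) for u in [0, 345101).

797⁻¹ mod 433: 797*251 ≡ 1 (mod 433), so 797⁻¹ ≡ 251.
u = 790 + 797*((318 − 790)*251 mod 433) = 790 + 797*170 = 136280.

136280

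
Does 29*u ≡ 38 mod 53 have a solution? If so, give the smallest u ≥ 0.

47

gcd(29, 53) = 1, so a unique solution mod 53 exists.
29⁻¹ ≡ 11 (mod 53).
u ≡ 11*38 ≡ 47 (mod 53).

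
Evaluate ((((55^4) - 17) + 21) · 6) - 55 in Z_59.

(55)^4 ≡ 20 (mod 59)
20 - 17 = 3
3 + 21 = 24
24 · 6 = 144 ≡ 26 (mod 59)
26 - 55 = -29 ≡ 30 (mod 59)

30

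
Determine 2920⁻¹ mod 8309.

8309 = 2·2920 + 2469
2920 = 1·2469 + 451
2469 = 5·451 + 214
451 = 2·214 + 23
214 = 9·23 + 7
23 = 3·7 + 2
7 = 3·2 + 1
2 = 2·1 + 0
gcd(2920, 8309) = 1, so the inverse exists.
Back-substitute for 1:
1 = 1·7 − 3·2
  = −3·23 + 10·7
  = 10·214 − 93·23
  = −93·451 + 196·214
  = 196·2469 − 1073·451
  = −1073·2920 + 1269·2469
  = 1269·8309 − 3611·2920
So 2920⁻¹ ≡ −3611 ≡ 4698 (mod 8309).

4698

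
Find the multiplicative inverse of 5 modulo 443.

266

443 = 88*5 + 3
5 = 1*3 + 2
3 = 1*2 + 1
2 = 2*1 + 0
gcd(5, 443) = 1, so the inverse exists.
Bézout: 1 = 2*443 − 177*5.
So 5⁻¹ ≡ −177 ≡ 266 (mod 443).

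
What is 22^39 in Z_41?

Compute successive squares:
39 in binary is 100111, i.e. 39 = 32 + 4 + 2 + 1.
22^1 ≡ 22 (mod 41)
22^2 ≡ 22^2 = 484 ≡ 33 (mod 41)
22^4 ≡ 33^2 = 1089 ≡ 23 (mod 41)
22^8 ≡ 23^2 = 529 ≡ 37 (mod 41)
22^16 ≡ 37^2 = 1369 ≡ 16 (mod 41)
22^32 ≡ 16^2 = 256 ≡ 10 (mod 41)
22^39 = 22^32 · 22^4 · 22^2 · 22^1 ≡ 10 · 23 · 33 · 22 (mod 41).
Accumulate the product:
10 · 23 = 230 ≡ 25
25 · 33 = 825 ≡ 5
5 · 22 = 110 ≡ 28

28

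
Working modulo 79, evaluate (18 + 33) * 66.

48

18 + 33 = 51
51 * 66 = 3366 ≡ 48 (mod 79)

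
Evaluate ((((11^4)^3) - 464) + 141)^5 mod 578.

98

(11)^4 ≡ 191 (mod 578)
(191)^3 ≡ 81 (mod 578)
81 - 464 = -383 ≡ 195 (mod 578)
195 + 141 = 336
(336)^5 ≡ 98 (mod 578)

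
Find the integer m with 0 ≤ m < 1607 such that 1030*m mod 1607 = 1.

Apply the Euclidean algorithm and back-substitute:
1607 = 1×1030 + 577
1030 = 1×577 + 453
577 = 1×453 + 124
453 = 3×124 + 81
124 = 1×81 + 43
81 = 1×43 + 38
43 = 1×38 + 5
38 = 7×5 + 3
5 = 1×3 + 2
3 = 1×2 + 1
2 = 2×1 + 0
gcd(1030, 1607) = 1, so the inverse exists.
Back-substitute for 1:
1 = 1×3 − 1×2
  = −1×5 + 2×3
  = 2×38 − 15×5
  = −15×43 + 17×38
  = 17×81 − 32×43
  = −32×124 + 49×81
  = 49×453 − 179×124
  = −179×577 + 228×453
  = 228×1030 − 407×577
  = −407×1607 + 635×1030
So 1030⁻¹ ≡ 635 (mod 1607).

635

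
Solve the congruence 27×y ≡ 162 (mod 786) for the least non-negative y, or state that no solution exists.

gcd(27, 786) = 3, and 3 | 162, so solutions exist.
Divide through by 3: 9×y ≡ 54 (mod 262).
9⁻¹ ≡ 233 (mod 262).
y ≡ 233×54 ≡ 6 (mod 262).
The smallest non-negative solution is y = 6.

6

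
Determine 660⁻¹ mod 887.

211

By the extended Euclidean algorithm:
887 = 1*660 + 227
660 = 2*227 + 206
227 = 1*206 + 21
206 = 9*21 + 17
21 = 1*17 + 4
17 = 4*4 + 1
4 = 4*1 + 0
gcd(660, 887) = 1, so the inverse exists.
Back-substitute for 1:
1 = 1*17 − 4*4
  = −4*21 + 5*17
  = 5*206 − 49*21
  = −49*227 + 54*206
  = 54*660 − 157*227
  = −157*887 + 211*660
So 660⁻¹ ≡ 211 (mod 887).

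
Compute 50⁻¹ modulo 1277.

945

By the extended Euclidean algorithm:
1277 = 25*50 + 27
50 = 1*27 + 23
27 = 1*23 + 4
23 = 5*4 + 3
4 = 1*3 + 1
3 = 3*1 + 0
gcd(50, 1277) = 1, so the inverse exists.
Bézout: 1 = 13*1277 − 332*50.
So 50⁻¹ ≡ −332 ≡ 945 (mod 1277).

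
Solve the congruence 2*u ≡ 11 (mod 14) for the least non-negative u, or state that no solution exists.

no solution

gcd(2, 14) = 2, and 2 does not divide 11.
So the congruence has no solution.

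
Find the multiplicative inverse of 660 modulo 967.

Run the extended Euclidean algorithm:
967 = 1×660 + 307
660 = 2×307 + 46
307 = 6×46 + 31
46 = 1×31 + 15
31 = 2×15 + 1
15 = 15×1 + 0
gcd(660, 967) = 1, so the inverse exists.
Back-substitute for 1:
1 = 1×31 − 2×15
  = −2×46 + 3×31
  = 3×307 − 20×46
  = −20×660 + 43×307
  = 43×967 − 63×660
So 660⁻¹ ≡ −63 ≡ 904 (mod 967).

904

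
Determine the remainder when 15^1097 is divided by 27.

0

15^1 ≡ 15 (mod 27)
15^2 ≡ 15^2 = 225 ≡ 9 (mod 27)
15^4 ≡ 9^2 = 81 ≡ 0 (mod 27)
15^8 ≡ 0^2 = 0 (mod 27)
15^16 ≡ 0^2 = 0 (mod 27)
15^32 ≡ 0^2 = 0 (mod 27)
15^64 ≡ 0^2 = 0 (mod 27)
15^128 ≡ 0^2 = 0 (mod 27)
15^256 ≡ 0^2 = 0 (mod 27)
15^512 ≡ 0^2 = 0 (mod 27)
15^1024 ≡ 0^2 = 0 (mod 27)
15^1097 = 15^1024 × 15^64 × 15^8 × 15^1 ≡ 0 × 0 × 0 × 15 (mod 27).
Accumulate the product:
0 × 0 = 0
0 × 0 = 0
0 × 15 = 0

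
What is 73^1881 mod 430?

1881 in binary is 11101011001, i.e. 1881 = 1024 + 512 + 256 + 64 + 16 + 8 + 1.
73^1 ≡ 73 (mod 430)
73^2 ≡ 73^2 = 5329 ≡ 169 (mod 430)
73^4 ≡ 169^2 = 28561 ≡ 181 (mod 430)
73^8 ≡ 181^2 = 32761 ≡ 81 (mod 430)
73^16 ≡ 81^2 = 6561 ≡ 111 (mod 430)
73^32 ≡ 111^2 = 12321 ≡ 281 (mod 430)
73^64 ≡ 281^2 = 78961 ≡ 271 (mod 430)
73^128 ≡ 271^2 = 73441 ≡ 341 (mod 430)
73^256 ≡ 341^2 = 116281 ≡ 181 (mod 430)
73^512 ≡ 181^2 = 32761 ≡ 81 (mod 430)
73^1024 ≡ 81^2 = 6561 ≡ 111 (mod 430)
73^1881 = 73^1024 · 73^512 · 73^256 · 73^64 · 73^16 · 73^8 · 73^1 ≡ 111 · 81 · 181 · 271 · 111 · 81 · 73 (mod 430).
Accumulate the product:
111 · 81 = 8991 ≡ 391
391 · 181 = 70771 ≡ 251
251 · 271 = 68021 ≡ 81
81 · 111 = 8991 ≡ 391
391 · 81 = 31671 ≡ 281
281 · 73 = 20513 ≡ 303

303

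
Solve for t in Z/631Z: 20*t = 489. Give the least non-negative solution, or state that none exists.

56

gcd(20, 631) = 1, so a unique solution mod 631 exists.
20⁻¹ ≡ 284 (mod 631).
t ≡ 284*489 ≡ 56 (mod 631).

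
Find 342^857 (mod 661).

230

342^1 ≡ 342 (mod 661)
342^2 ≡ 342^2 = 116964 ≡ 628 (mod 661)
342^4 ≡ 628^2 = 394384 ≡ 428 (mod 661)
342^8 ≡ 428^2 = 183184 ≡ 87 (mod 661)
342^16 ≡ 87^2 = 7569 ≡ 298 (mod 661)
342^32 ≡ 298^2 = 88804 ≡ 230 (mod 661)
342^64 ≡ 230^2 = 52900 ≡ 20 (mod 661)
342^128 ≡ 20^2 = 400 (mod 661)
342^256 ≡ 400^2 = 160000 ≡ 38 (mod 661)
342^512 ≡ 38^2 = 1444 ≡ 122 (mod 661)
342^857 = 342^512 * 342^256 * 342^64 * 342^16 * 342^8 * 342^1 ≡ 122 * 38 * 20 * 298 * 87 * 342 (mod 661).
Accumulate the product:
122 * 38 = 4636 ≡ 9
9 * 20 = 180
180 * 298 = 53640 ≡ 99
99 * 87 = 8613 ≡ 20
20 * 342 = 6840 ≡ 230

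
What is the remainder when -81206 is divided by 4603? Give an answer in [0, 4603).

-81206 = -18×4603 + 1648, so -81206 ≡ 1648 (mod 4603).

1648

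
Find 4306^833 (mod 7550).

By square-and-multiply:
4306^1 ≡ 4306 (mod 7550)
4306^2 ≡ 4306^2 = 18541636 ≡ 6386 (mod 7550)
4306^4 ≡ 6386^2 = 40780996 ≡ 3446 (mod 7550)
4306^8 ≡ 3446^2 = 11874916 ≡ 6316 (mod 7550)
4306^16 ≡ 6316^2 = 39891856 ≡ 5206 (mod 7550)
4306^32 ≡ 5206^2 = 27102436 ≡ 5486 (mod 7550)
4306^64 ≡ 5486^2 = 30096196 ≡ 1896 (mod 7550)
4306^128 ≡ 1896^2 = 3594816 ≡ 1016 (mod 7550)
4306^256 ≡ 1016^2 = 1032256 ≡ 5456 (mod 7550)
4306^512 ≡ 5456^2 = 29767936 ≡ 5836 (mod 7550)
4306^833 = 4306^512 × 4306^256 × 4306^64 × 4306^1 ≡ 5836 × 5456 × 1896 × 4306 (mod 7550).
Accumulate the product:
5836 × 5456 = 31841216 ≡ 2866
2866 × 1896 = 5433936 ≡ 5486
5486 × 4306 = 23622716 ≡ 6316

6316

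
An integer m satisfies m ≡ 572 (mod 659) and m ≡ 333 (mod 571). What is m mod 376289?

659⁻¹ mod 571: 659×292 ≡ 1 (mod 571), so 659⁻¹ ≡ 292.
m = 572 + 659×((333 − 572)×292 mod 571) = 572 + 659×445 = 293827.
Check: 293827 mod 659 = 572, 293827 mod 571 = 333. ✓

293827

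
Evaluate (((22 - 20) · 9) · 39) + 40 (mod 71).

32

22 - 20 = 2
2 · 9 = 18
18 · 39 = 702 ≡ 63 (mod 71)
63 + 40 = 103 ≡ 32 (mod 71)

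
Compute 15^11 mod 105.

15

Using repeated squaring:
11 in binary is 1011, i.e. 11 = 8 + 2 + 1.
15^1 ≡ 15 (mod 105)
15^2 ≡ 15^2 = 225 ≡ 15 (mod 105)
15^4 ≡ 15^2 = 225 ≡ 15 (mod 105)
15^8 ≡ 15^2 = 225 ≡ 15 (mod 105)
15^11 = 15^8 * 15^2 * 15^1 ≡ 15 * 15 * 15 (mod 105).
Accumulate the product:
15 * 15 = 225 ≡ 15
15 * 15 = 225 ≡ 15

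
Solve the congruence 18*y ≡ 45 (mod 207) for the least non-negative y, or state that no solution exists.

14

gcd(18, 207) = 9, and 9 | 45, so solutions exist.
Divide through by 9: 2*y = 5 (mod 23).
2⁻¹ ≡ 12 (mod 23).
y ≡ 12*5 ≡ 14 (mod 23).
The smallest non-negative solution is y = 14.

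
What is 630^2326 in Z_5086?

2326 in binary is 100100010110, i.e. 2326 = 2048 + 256 + 16 + 4 + 2.
630^1 ≡ 630 (mod 5086)
630^2 ≡ 630^2 = 396900 ≡ 192 (mod 5086)
630^4 ≡ 192^2 = 36864 ≡ 1262 (mod 5086)
630^8 ≡ 1262^2 = 1592644 ≡ 726 (mod 5086)
630^16 ≡ 726^2 = 527076 ≡ 3218 (mod 5086)
630^32 ≡ 3218^2 = 10355524 ≡ 428 (mod 5086)
630^64 ≡ 428^2 = 183184 ≡ 88 (mod 5086)
630^128 ≡ 88^2 = 7744 ≡ 2658 (mod 5086)
630^256 ≡ 2658^2 = 7064964 ≡ 510 (mod 5086)
630^512 ≡ 510^2 = 260100 ≡ 714 (mod 5086)
630^1024 ≡ 714^2 = 509796 ≡ 1196 (mod 5086)
630^2048 ≡ 1196^2 = 1430416 ≡ 1250 (mod 5086)
630^2326 = 630^2048 * 630^256 * 630^16 * 630^4 * 630^2 ≡ 1250 * 510 * 3218 * 1262 * 192 (mod 5086).
Accumulate the product:
1250 * 510 = 637500 ≡ 1750
1750 * 3218 = 5631500 ≡ 1298
1298 * 1262 = 1638076 ≡ 384
384 * 192 = 73728 ≡ 2524

2524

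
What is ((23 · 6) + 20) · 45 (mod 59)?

23 · 6 = 138 ≡ 20 (mod 59)
20 + 20 = 40
40 · 45 = 1800 ≡ 30 (mod 59)

30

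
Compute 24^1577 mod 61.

53

1577 in binary is 11000101001, i.e. 1577 = 1024 + 512 + 32 + 8 + 1.
24^1 ≡ 24 (mod 61)
24^2 ≡ 24^2 = 576 ≡ 27 (mod 61)
24^4 ≡ 27^2 = 729 ≡ 58 (mod 61)
24^8 ≡ 58^2 = 3364 ≡ 9 (mod 61)
24^16 ≡ 9^2 = 81 ≡ 20 (mod 61)
24^32 ≡ 20^2 = 400 ≡ 34 (mod 61)
24^64 ≡ 34^2 = 1156 ≡ 58 (mod 61)
24^128 ≡ 58^2 = 3364 ≡ 9 (mod 61)
24^256 ≡ 9^2 = 81 ≡ 20 (mod 61)
24^512 ≡ 20^2 = 400 ≡ 34 (mod 61)
24^1024 ≡ 34^2 = 1156 ≡ 58 (mod 61)
24^1577 = 24^1024 · 24^512 · 24^32 · 24^8 · 24^1 ≡ 58 · 34 · 34 · 9 · 24 (mod 61).
Accumulate the product:
58 · 34 = 1972 ≡ 20
20 · 34 = 680 ≡ 9
9 · 9 = 81 ≡ 20
20 · 24 = 480 ≡ 53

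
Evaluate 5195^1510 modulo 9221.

6036

1510 in binary is 10111100110, i.e. 1510 = 1024 + 256 + 128 + 64 + 32 + 4 + 2.
5195^1 ≡ 5195 (mod 9221)
5195^2 ≡ 5195^2 = 26988025 ≡ 7379 (mod 9221)
5195^4 ≡ 7379^2 = 54449641 ≡ 8857 (mod 9221)
5195^8 ≡ 8857^2 = 78446449 ≡ 3402 (mod 9221)
5195^16 ≡ 3402^2 = 11573604 ≡ 1249 (mod 9221)
5195^32 ≡ 1249^2 = 1560001 ≡ 1652 (mod 9221)
5195^64 ≡ 1652^2 = 2729104 ≡ 8909 (mod 9221)
5195^128 ≡ 8909^2 = 79370281 ≡ 5134 (mod 9221)
5195^256 ≡ 5134^2 = 26357956 ≡ 4338 (mod 9221)
5195^512 ≡ 4338^2 = 18818244 ≡ 7404 (mod 9221)
5195^1024 ≡ 7404^2 = 54819216 ≡ 371 (mod 9221)
5195^1510 = 5195^1024 * 5195^256 * 5195^128 * 5195^64 * 5195^32 * 5195^4 * 5195^2 ≡ 371 * 4338 * 5134 * 8909 * 1652 * 8857 * 7379 (mod 9221).
Accumulate the product:
371 * 4338 = 1609398 ≡ 4944
4944 * 5134 = 25382496 ≡ 6304
6304 * 8909 = 56162336 ≡ 6446
6446 * 1652 = 10648792 ≡ 7758
7758 * 8857 = 68712606 ≡ 6935
6935 * 7379 = 51173365 ≡ 6036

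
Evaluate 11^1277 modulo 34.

7

Using repeated squaring:
1277 in binary is 10011111101, i.e. 1277 = 1024 + 128 + 64 + 32 + 16 + 8 + 4 + 1.
11^1 ≡ 11 (mod 34)
11^2 ≡ 11^2 = 121 ≡ 19 (mod 34)
11^4 ≡ 19^2 = 361 ≡ 21 (mod 34)
11^8 ≡ 21^2 = 441 ≡ 33 (mod 34)
11^16 ≡ 33^2 = 1089 ≡ 1 (mod 34)
11^32 ≡ 1^2 = 1 (mod 34)
11^64 ≡ 1^2 = 1 (mod 34)
11^128 ≡ 1^2 = 1 (mod 34)
11^256 ≡ 1^2 = 1 (mod 34)
11^512 ≡ 1^2 = 1 (mod 34)
11^1024 ≡ 1^2 = 1 (mod 34)
11^1277 = 11^1024 × 11^128 × 11^64 × 11^32 × 11^16 × 11^8 × 11^4 × 11^1 ≡ 1 × 1 × 1 × 1 × 1 × 33 × 21 × 11 (mod 34).
Accumulate the product:
1 × 1 = 1
1 × 1 = 1
1 × 1 = 1
1 × 1 = 1
1 × 33 = 33
33 × 21 = 693 ≡ 13
13 × 11 = 143 ≡ 7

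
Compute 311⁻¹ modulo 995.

16

Apply the Euclidean algorithm and back-substitute:
995 = 3·311 + 62
311 = 5·62 + 1
62 = 62·1 + 0
gcd(311, 995) = 1, so the inverse exists.
Back-substitute for 1:
1 = 1·311 − 5·62
  = −5·995 + 16·311
So 311⁻¹ ≡ 16 (mod 995).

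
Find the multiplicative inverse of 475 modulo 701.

701 = 1*475 + 226
475 = 2*226 + 23
226 = 9*23 + 19
23 = 1*19 + 4
19 = 4*4 + 3
4 = 1*3 + 1
3 = 3*1 + 0
gcd(475, 701) = 1, so the inverse exists.
Bézout: 1 = −124*701 + 183*475.
So 475⁻¹ ≡ 183 (mod 701).

183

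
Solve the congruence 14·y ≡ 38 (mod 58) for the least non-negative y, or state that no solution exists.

11

gcd(14, 58) = 2, and 2 | 38, so solutions exist.
Divide through by 2: 7·y ≡ 19 (mod 29).
7⁻¹ ≡ 25 (mod 29).
y ≡ 25·19 ≡ 11 (mod 29).
The smallest non-negative solution is y = 11.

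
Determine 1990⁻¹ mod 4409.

2816

By the extended Euclidean algorithm:
4409 = 2·1990 + 429
1990 = 4·429 + 274
429 = 1·274 + 155
274 = 1·155 + 119
155 = 1·119 + 36
119 = 3·36 + 11
36 = 3·11 + 3
11 = 3·3 + 2
3 = 1·2 + 1
2 = 2·1 + 0
gcd(1990, 4409) = 1, so the inverse exists.
Bézout: 1 = 719·4409 − 1593·1990.
So 1990⁻¹ ≡ −1593 ≡ 2816 (mod 4409).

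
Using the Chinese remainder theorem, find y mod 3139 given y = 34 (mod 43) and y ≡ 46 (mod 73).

2528

43⁻¹ mod 73: 43×17 ≡ 1 (mod 73), so 43⁻¹ ≡ 17.
y = 34 + 43×((46 − 34)×17 mod 73) = 34 + 43×58 = 2528.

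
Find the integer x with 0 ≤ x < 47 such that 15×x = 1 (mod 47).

47 = 3×15 + 2
15 = 7×2 + 1
2 = 2×1 + 0
gcd(15, 47) = 1, so the inverse exists.
Back-substitute for 1:
1 = 1×15 − 7×2
  = −7×47 + 22×15
So 15⁻¹ ≡ 22 (mod 47).

22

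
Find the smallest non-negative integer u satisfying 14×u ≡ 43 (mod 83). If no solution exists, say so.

gcd(14, 83) = 1, so a unique solution mod 83 exists.
14⁻¹ ≡ 6 (mod 83).
u ≡ 6×43 ≡ 9 (mod 83).

9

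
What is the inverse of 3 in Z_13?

By the extended Euclidean algorithm:
13 = 4·3 + 1
3 = 3·1 + 0
gcd(3, 13) = 1, so the inverse exists.
Bézout: 1 = 1·13 − 4·3.
So 3⁻¹ ≡ −4 ≡ 9 (mod 13).

9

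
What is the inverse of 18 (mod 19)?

18

Run the extended Euclidean algorithm:
19 = 1*18 + 1
18 = 18*1 + 0
gcd(18, 19) = 1, so the inverse exists.
Back-substitute for 1:
1 = 1*19 − 1*18
So 18⁻¹ ≡ −1 ≡ 18 (mod 19).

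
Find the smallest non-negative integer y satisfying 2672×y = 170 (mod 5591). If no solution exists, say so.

gcd(2672, 5591) = 1, so a unique solution mod 5591 exists.
2672⁻¹ ≡ 5342 (mod 5591).
y ≡ 5342×170 ≡ 2398 (mod 5591).

2398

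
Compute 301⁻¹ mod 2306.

927

Apply the Euclidean algorithm and back-substitute:
2306 = 7×301 + 199
301 = 1×199 + 102
199 = 1×102 + 97
102 = 1×97 + 5
97 = 19×5 + 2
5 = 2×2 + 1
2 = 2×1 + 0
gcd(301, 2306) = 1, so the inverse exists.
Bézout: 1 = −121×2306 + 927×301.
So 301⁻¹ ≡ 927 (mod 2306).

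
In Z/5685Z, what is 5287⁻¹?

4528

By the extended Euclidean algorithm:
5685 = 1*5287 + 398
5287 = 13*398 + 113
398 = 3*113 + 59
113 = 1*59 + 54
59 = 1*54 + 5
54 = 10*5 + 4
5 = 1*4 + 1
4 = 4*1 + 0
gcd(5287, 5685) = 1, so the inverse exists.
Bézout: 1 = 1076*5685 − 1157*5287.
So 5287⁻¹ ≡ −1157 ≡ 4528 (mod 5685).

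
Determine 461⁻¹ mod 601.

176

601 = 1·461 + 140
461 = 3·140 + 41
140 = 3·41 + 17
41 = 2·17 + 7
17 = 2·7 + 3
7 = 2·3 + 1
3 = 3·1 + 0
gcd(461, 601) = 1, so the inverse exists.
Back-substitute for 1:
1 = 1·7 − 2·3
  = −2·17 + 5·7
  = 5·41 − 12·17
  = −12·140 + 41·41
  = 41·461 − 135·140
  = −135·601 + 176·461
So 461⁻¹ ≡ 176 (mod 601).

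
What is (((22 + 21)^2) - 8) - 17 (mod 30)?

24

22 + 21 = 43 ≡ 13 (mod 30)
(13)^2 ≡ 19 (mod 30)
19 - 8 = 11
11 - 17 = -6 ≡ 24 (mod 30)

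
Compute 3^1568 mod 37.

1568 in binary is 11000100000, i.e. 1568 = 1024 + 512 + 32.
3^1 ≡ 3 (mod 37)
3^2 ≡ 3^2 = 9 (mod 37)
3^4 ≡ 9^2 = 81 ≡ 7 (mod 37)
3^8 ≡ 7^2 = 49 ≡ 12 (mod 37)
3^16 ≡ 12^2 = 144 ≡ 33 (mod 37)
3^32 ≡ 33^2 = 1089 ≡ 16 (mod 37)
3^64 ≡ 16^2 = 256 ≡ 34 (mod 37)
3^128 ≡ 34^2 = 1156 ≡ 9 (mod 37)
3^256 ≡ 9^2 = 81 ≡ 7 (mod 37)
3^512 ≡ 7^2 = 49 ≡ 12 (mod 37)
3^1024 ≡ 12^2 = 144 ≡ 33 (mod 37)
3^1568 = 3^1024 * 3^512 * 3^32 ≡ 33 * 12 * 16 (mod 37).
Accumulate the product:
33 * 12 = 396 ≡ 26
26 * 16 = 416 ≡ 9

9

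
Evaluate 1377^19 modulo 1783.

1336

1377^1 ≡ 1377 (mod 1783)
1377^2 ≡ 1377^2 = 1896129 ≡ 800 (mod 1783)
1377^4 ≡ 800^2 = 640000 ≡ 1686 (mod 1783)
1377^8 ≡ 1686^2 = 2842596 ≡ 494 (mod 1783)
1377^16 ≡ 494^2 = 244036 ≡ 1548 (mod 1783)
1377^19 = 1377^16 * 1377^2 * 1377^1 ≡ 1548 * 800 * 1377 (mod 1783).
Accumulate the product:
1548 * 800 = 1238400 ≡ 998
998 * 1377 = 1374246 ≡ 1336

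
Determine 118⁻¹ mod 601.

382

Run the extended Euclidean algorithm:
601 = 5·118 + 11
118 = 10·11 + 8
11 = 1·8 + 3
8 = 2·3 + 2
3 = 1·2 + 1
2 = 2·1 + 0
gcd(118, 601) = 1, so the inverse exists.
Back-substitute for 1:
1 = 1·3 − 1·2
  = −1·8 + 3·3
  = 3·11 − 4·8
  = −4·118 + 43·11
  = 43·601 − 219·118
So 118⁻¹ ≡ −219 ≡ 382 (mod 601).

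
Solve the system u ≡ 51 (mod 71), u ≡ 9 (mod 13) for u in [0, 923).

477

71⁻¹ mod 13: 71·11 ≡ 1 (mod 13), so 71⁻¹ ≡ 11.
u = 51 + 71·((9 − 51)·11 mod 13) = 51 + 71·6 = 477.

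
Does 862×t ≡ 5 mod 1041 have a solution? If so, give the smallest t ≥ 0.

977

gcd(862, 1041) = 1, so a unique solution mod 1041 exists.
862⁻¹ ≡ 820 (mod 1041).
t ≡ 820×5 ≡ 977 (mod 1041).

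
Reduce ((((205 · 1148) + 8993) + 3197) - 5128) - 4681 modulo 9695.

205 · 1148 = 235340 ≡ 2660 (mod 9695)
2660 + 8993 = 11653 ≡ 1958 (mod 9695)
1958 + 3197 = 5155
5155 - 5128 = 27
27 - 4681 = -4654 ≡ 5041 (mod 9695)

5041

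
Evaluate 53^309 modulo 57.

50

53^1 ≡ 53 (mod 57)
53^2 ≡ 53^2 = 2809 ≡ 16 (mod 57)
53^4 ≡ 16^2 = 256 ≡ 28 (mod 57)
53^8 ≡ 28^2 = 784 ≡ 43 (mod 57)
53^16 ≡ 43^2 = 1849 ≡ 25 (mod 57)
53^32 ≡ 25^2 = 625 ≡ 55 (mod 57)
53^64 ≡ 55^2 = 3025 ≡ 4 (mod 57)
53^128 ≡ 4^2 = 16 (mod 57)
53^256 ≡ 16^2 = 256 ≡ 28 (mod 57)
53^309 = 53^256 * 53^32 * 53^16 * 53^4 * 53^1 ≡ 28 * 55 * 25 * 28 * 53 (mod 57).
Accumulate the product:
28 * 55 = 1540 ≡ 1
1 * 25 = 25
25 * 28 = 700 ≡ 16
16 * 53 = 848 ≡ 50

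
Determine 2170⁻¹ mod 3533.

1112

3533 = 1*2170 + 1363
2170 = 1*1363 + 807
1363 = 1*807 + 556
807 = 1*556 + 251
556 = 2*251 + 54
251 = 4*54 + 35
54 = 1*35 + 19
35 = 1*19 + 16
19 = 1*16 + 3
16 = 5*3 + 1
3 = 3*1 + 0
gcd(2170, 3533) = 1, so the inverse exists.
Bézout: 1 = −683*3533 + 1112*2170.
So 2170⁻¹ ≡ 1112 (mod 3533).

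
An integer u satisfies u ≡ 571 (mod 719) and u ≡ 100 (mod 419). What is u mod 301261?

719⁻¹ mod 419: 719*169 ≡ 1 (mod 419), so 719⁻¹ ≡ 169.
u = 571 + 719*((100 − 571)*169 mod 419) = 571 + 719*11 = 8480.
Check: 8480 mod 719 = 571, 8480 mod 419 = 100. ✓

8480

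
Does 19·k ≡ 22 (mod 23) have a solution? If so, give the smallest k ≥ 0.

gcd(19, 23) = 1, so a unique solution mod 23 exists.
19⁻¹ ≡ 17 (mod 23).
k ≡ 17·22 ≡ 6 (mod 23).

6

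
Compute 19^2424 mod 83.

40

By square-and-multiply:
19^1 ≡ 19 (mod 83)
19^2 ≡ 19^2 = 361 ≡ 29 (mod 83)
19^4 ≡ 29^2 = 841 ≡ 11 (mod 83)
19^8 ≡ 11^2 = 121 ≡ 38 (mod 83)
19^16 ≡ 38^2 = 1444 ≡ 33 (mod 83)
19^32 ≡ 33^2 = 1089 ≡ 10 (mod 83)
19^64 ≡ 10^2 = 100 ≡ 17 (mod 83)
19^128 ≡ 17^2 = 289 ≡ 40 (mod 83)
19^256 ≡ 40^2 = 1600 ≡ 23 (mod 83)
19^512 ≡ 23^2 = 529 ≡ 31 (mod 83)
19^1024 ≡ 31^2 = 961 ≡ 48 (mod 83)
19^2048 ≡ 48^2 = 2304 ≡ 63 (mod 83)
19^2424 = 19^2048 × 19^256 × 19^64 × 19^32 × 19^16 × 19^8 ≡ 63 × 23 × 17 × 10 × 33 × 38 (mod 83).
Accumulate the product:
63 × 23 = 1449 ≡ 38
38 × 17 = 646 ≡ 65
65 × 10 = 650 ≡ 69
69 × 33 = 2277 ≡ 36
36 × 38 = 1368 ≡ 40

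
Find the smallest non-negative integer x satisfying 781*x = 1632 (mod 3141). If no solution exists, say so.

gcd(781, 3141) = 1, so a unique solution mod 3141 exists.
781⁻¹ ≡ 2956 (mod 3141).
x ≡ 2956*1632 ≡ 2757 (mod 3141).

2757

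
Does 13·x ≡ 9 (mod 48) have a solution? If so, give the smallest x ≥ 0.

45

gcd(13, 48) = 1, so a unique solution mod 48 exists.
13⁻¹ ≡ 37 (mod 48).
x ≡ 37·9 ≡ 45 (mod 48).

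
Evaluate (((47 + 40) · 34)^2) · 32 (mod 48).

47 + 40 = 87 ≡ 39 (mod 48)
39 · 34 = 1326 ≡ 30 (mod 48)
(30)^2 ≡ 36 (mod 48)
36 · 32 = 1152 ≡ 0 (mod 48)

0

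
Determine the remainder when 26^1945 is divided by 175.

26

1945 in binary is 11110011001, i.e. 1945 = 1024 + 512 + 256 + 128 + 16 + 8 + 1.
26^1 ≡ 26 (mod 175)
26^2 ≡ 26^2 = 676 ≡ 151 (mod 175)
26^4 ≡ 151^2 = 22801 ≡ 51 (mod 175)
26^8 ≡ 51^2 = 2601 ≡ 151 (mod 175)
26^16 ≡ 151^2 = 22801 ≡ 51 (mod 175)
26^32 ≡ 51^2 = 2601 ≡ 151 (mod 175)
26^64 ≡ 151^2 = 22801 ≡ 51 (mod 175)
26^128 ≡ 51^2 = 2601 ≡ 151 (mod 175)
26^256 ≡ 151^2 = 22801 ≡ 51 (mod 175)
26^512 ≡ 51^2 = 2601 ≡ 151 (mod 175)
26^1024 ≡ 151^2 = 22801 ≡ 51 (mod 175)
26^1945 = 26^1024 · 26^512 · 26^256 · 26^128 · 26^16 · 26^8 · 26^1 ≡ 51 · 151 · 51 · 151 · 51 · 151 · 26 (mod 175).
Accumulate the product:
51 · 151 = 7701 ≡ 1
1 · 51 = 51
51 · 151 = 7701 ≡ 1
1 · 51 = 51
51 · 151 = 7701 ≡ 1
1 · 26 = 26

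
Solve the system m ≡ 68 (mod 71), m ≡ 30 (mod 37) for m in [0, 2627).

1843

71⁻¹ mod 37: 71×12 ≡ 1 (mod 37), so 71⁻¹ ≡ 12.
m = 68 + 71×((30 − 68)×12 mod 37) = 68 + 71×25 = 1843.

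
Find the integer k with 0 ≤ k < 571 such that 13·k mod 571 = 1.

44

Apply the Euclidean algorithm and back-substitute:
571 = 43×13 + 12
13 = 1×12 + 1
12 = 12×1 + 0
gcd(13, 571) = 1, so the inverse exists.
Back-substitute for 1:
1 = 1×13 − 1×12
  = −1×571 + 44×13
So 13⁻¹ ≡ 44 (mod 571).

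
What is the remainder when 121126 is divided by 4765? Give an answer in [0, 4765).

2001

121126 = 25×4765 + 2001, so 121126 ≡ 2001 (mod 4765).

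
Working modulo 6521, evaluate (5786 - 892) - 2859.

2035

5786 - 892 = 4894
4894 - 2859 = 2035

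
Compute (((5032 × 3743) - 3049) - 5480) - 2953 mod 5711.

5549

5032 × 3743 = 18834776 ≡ 5609 (mod 5711)
5609 - 3049 = 2560
2560 - 5480 = -2920 ≡ 2791 (mod 5711)
2791 - 2953 = -162 ≡ 5549 (mod 5711)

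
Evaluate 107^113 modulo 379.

Compute successive squares:
113 in binary is 1110001, i.e. 113 = 64 + 32 + 16 + 1.
107^1 ≡ 107 (mod 379)
107^2 ≡ 107^2 = 11449 ≡ 79 (mod 379)
107^4 ≡ 79^2 = 6241 ≡ 177 (mod 379)
107^8 ≡ 177^2 = 31329 ≡ 251 (mod 379)
107^16 ≡ 251^2 = 63001 ≡ 87 (mod 379)
107^32 ≡ 87^2 = 7569 ≡ 368 (mod 379)
107^64 ≡ 368^2 = 135424 ≡ 121 (mod 379)
107^113 = 107^64 × 107^32 × 107^16 × 107^1 ≡ 121 × 368 × 87 × 107 (mod 379).
Accumulate the product:
121 × 368 = 44528 ≡ 185
185 × 87 = 16095 ≡ 177
177 × 107 = 18939 ≡ 368

368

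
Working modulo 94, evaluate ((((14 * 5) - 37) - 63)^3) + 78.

14 * 5 = 70
70 - 37 = 33
33 - 63 = -30 ≡ 64 (mod 94)
(64)^3 ≡ 72 (mod 94)
72 + 78 = 150 ≡ 56 (mod 94)

56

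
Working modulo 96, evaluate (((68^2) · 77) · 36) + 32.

32

(68)^2 ≡ 16 (mod 96)
16 · 77 = 1232 ≡ 80 (mod 96)
80 · 36 = 2880 ≡ 0 (mod 96)
0 + 32 = 32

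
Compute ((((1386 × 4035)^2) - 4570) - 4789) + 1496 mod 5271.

1386 × 4035 = 5592510 ≡ 5250 (mod 5271)
(5250)^2 ≡ 441 (mod 5271)
441 - 4570 = -4129 ≡ 1142 (mod 5271)
1142 - 4789 = -3647 ≡ 1624 (mod 5271)
1624 + 1496 = 3120

3120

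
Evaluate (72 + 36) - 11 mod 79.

72 + 36 = 108 ≡ 29 (mod 79)
29 - 11 = 18

18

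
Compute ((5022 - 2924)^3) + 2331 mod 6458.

5022 - 2924 = 2098
(2098)^3 ≡ 6214 (mod 6458)
6214 + 2331 = 8545 ≡ 2087 (mod 6458)

2087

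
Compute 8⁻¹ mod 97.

85

By the extended Euclidean algorithm:
97 = 12×8 + 1
8 = 8×1 + 0
gcd(8, 97) = 1, so the inverse exists.
Back-substitute for 1:
1 = 1×97 − 12×8
So 8⁻¹ ≡ −12 ≡ 85 (mod 97).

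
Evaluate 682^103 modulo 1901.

540

Using repeated squaring:
682^1 ≡ 682 (mod 1901)
682^2 ≡ 682^2 = 465124 ≡ 1280 (mod 1901)
682^4 ≡ 1280^2 = 1638400 ≡ 1639 (mod 1901)
682^8 ≡ 1639^2 = 2686321 ≡ 208 (mod 1901)
682^16 ≡ 208^2 = 43264 ≡ 1442 (mod 1901)
682^32 ≡ 1442^2 = 2079364 ≡ 1571 (mod 1901)
682^64 ≡ 1571^2 = 2468041 ≡ 543 (mod 1901)
682^103 = 682^64 × 682^32 × 682^4 × 682^2 × 682^1 ≡ 543 × 1571 × 1639 × 1280 × 682 (mod 1901).
Accumulate the product:
543 × 1571 = 853053 ≡ 1405
1405 × 1639 = 2302795 ≡ 684
684 × 1280 = 875520 ≡ 1060
1060 × 682 = 722920 ≡ 540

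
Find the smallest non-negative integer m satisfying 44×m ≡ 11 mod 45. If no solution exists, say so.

34

gcd(44, 45) = 1, so a unique solution mod 45 exists.
44⁻¹ ≡ 44 (mod 45).
m ≡ 44×11 ≡ 34 (mod 45).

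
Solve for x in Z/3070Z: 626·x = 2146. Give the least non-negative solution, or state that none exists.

1151

gcd(626, 3070) = 2, and 2 | 2146, so solutions exist.
Divide through by 2: 313·x ≡ 1073 (mod 1535).
313⁻¹ ≡ 1177 (mod 1535).
x ≡ 1177·1073 ≡ 1151 (mod 1535).
The smallest non-negative solution is x = 1151.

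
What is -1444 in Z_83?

-1444 = -18·83 + 50, so -1444 ≡ 50 (mod 83).

50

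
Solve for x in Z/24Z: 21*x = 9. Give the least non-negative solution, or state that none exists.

gcd(21, 24) = 3, and 3 | 9, so solutions exist.
Divide through by 3: 7*x ≡ 3 (mod 8).
7⁻¹ ≡ 7 (mod 8).
x ≡ 7*3 ≡ 5 (mod 8).
The smallest non-negative solution is x = 5.

5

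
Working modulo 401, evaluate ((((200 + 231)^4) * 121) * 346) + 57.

25

200 + 231 = 431 ≡ 30 (mod 401)
(30)^4 ≡ 381 (mod 401)
381 * 121 = 46101 ≡ 387 (mod 401)
387 * 346 = 133902 ≡ 369 (mod 401)
369 + 57 = 426 ≡ 25 (mod 401)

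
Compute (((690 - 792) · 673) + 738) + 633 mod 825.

375

690 - 792 = -102 ≡ 723 (mod 825)
723 · 673 = 486579 ≡ 654 (mod 825)
654 + 738 = 1392 ≡ 567 (mod 825)
567 + 633 = 1200 ≡ 375 (mod 825)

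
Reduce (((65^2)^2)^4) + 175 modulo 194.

16

(65)^2 ≡ 151 (mod 194)
(151)^2 ≡ 103 (mod 194)
(103)^4 ≡ 35 (mod 194)
35 + 175 = 210 ≡ 16 (mod 194)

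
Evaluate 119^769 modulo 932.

859

119^1 ≡ 119 (mod 932)
119^2 ≡ 119^2 = 14161 ≡ 181 (mod 932)
119^4 ≡ 181^2 = 32761 ≡ 141 (mod 932)
119^8 ≡ 141^2 = 19881 ≡ 309 (mod 932)
119^16 ≡ 309^2 = 95481 ≡ 417 (mod 932)
119^32 ≡ 417^2 = 173889 ≡ 537 (mod 932)
119^64 ≡ 537^2 = 288369 ≡ 381 (mod 932)
119^128 ≡ 381^2 = 145161 ≡ 701 (mod 932)
119^256 ≡ 701^2 = 491401 ≡ 237 (mod 932)
119^512 ≡ 237^2 = 56169 ≡ 249 (mod 932)
119^769 = 119^512 * 119^256 * 119^1 ≡ 249 * 237 * 119 (mod 932).
Accumulate the product:
249 * 237 = 59013 ≡ 297
297 * 119 = 35343 ≡ 859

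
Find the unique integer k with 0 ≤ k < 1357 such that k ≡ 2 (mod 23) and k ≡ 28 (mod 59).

23⁻¹ mod 59: 23·18 ≡ 1 (mod 59), so 23⁻¹ ≡ 18.
k = 2 + 23·((28 − 2)·18 mod 59) = 2 + 23·55 = 1267.
Check: 1267 mod 23 = 2, 1267 mod 59 = 28. ✓

1267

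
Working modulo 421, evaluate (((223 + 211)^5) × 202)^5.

51

223 + 211 = 434 ≡ 13 (mod 421)
(13)^5 ≡ 392 (mod 421)
392 × 202 = 79184 ≡ 36 (mod 421)
(36)^5 ≡ 51 (mod 421)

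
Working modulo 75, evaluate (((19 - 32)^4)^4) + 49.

19 - 32 = -13 ≡ 62 (mod 75)
(62)^4 ≡ 61 (mod 75)
(61)^4 ≡ 16 (mod 75)
16 + 49 = 65

65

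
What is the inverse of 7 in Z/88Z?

63

Run the extended Euclidean algorithm:
88 = 12·7 + 4
7 = 1·4 + 3
4 = 1·3 + 1
3 = 3·1 + 0
gcd(7, 88) = 1, so the inverse exists.
Bézout: 1 = 2·88 − 25·7.
So 7⁻¹ ≡ −25 ≡ 63 (mod 88).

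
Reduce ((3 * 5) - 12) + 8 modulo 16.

11

3 * 5 = 15
15 - 12 = 3
3 + 8 = 11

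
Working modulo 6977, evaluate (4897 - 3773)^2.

4897 - 3773 = 1124
(1124)^2 ≡ 539 (mod 6977)

539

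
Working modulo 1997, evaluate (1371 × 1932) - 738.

1371 × 1932 = 2648772 ≡ 750 (mod 1997)
750 - 738 = 12

12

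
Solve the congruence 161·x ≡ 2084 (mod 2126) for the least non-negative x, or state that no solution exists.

gcd(161, 2126) = 1, so a unique solution mod 2126 exists.
161⁻¹ ≡ 515 (mod 2126).
x ≡ 515·2084 ≡ 1756 (mod 2126).

1756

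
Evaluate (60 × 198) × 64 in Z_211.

60 × 198 = 11880 ≡ 64 (mod 211)
64 × 64 = 4096 ≡ 87 (mod 211)

87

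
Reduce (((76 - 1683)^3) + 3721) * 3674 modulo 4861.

76 - 1683 = -1607 ≡ 3254 (mod 4861)
(3254)^3 ≡ 570 (mod 4861)
570 + 3721 = 4291
4291 * 3674 = 15765134 ≡ 911 (mod 4861)

911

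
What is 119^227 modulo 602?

Using repeated squaring:
227 in binary is 11100011, i.e. 227 = 128 + 64 + 32 + 2 + 1.
119^1 ≡ 119 (mod 602)
119^2 ≡ 119^2 = 14161 ≡ 315 (mod 602)
119^4 ≡ 315^2 = 99225 ≡ 497 (mod 602)
119^8 ≡ 497^2 = 247009 ≡ 189 (mod 602)
119^16 ≡ 189^2 = 35721 ≡ 203 (mod 602)
119^32 ≡ 203^2 = 41209 ≡ 273 (mod 602)
119^64 ≡ 273^2 = 74529 ≡ 483 (mod 602)
119^128 ≡ 483^2 = 233289 ≡ 315 (mod 602)
119^227 = 119^128 * 119^64 * 119^32 * 119^2 * 119^1 ≡ 315 * 483 * 273 * 315 * 119 (mod 602).
Accumulate the product:
315 * 483 = 152145 ≡ 441
441 * 273 = 120393 ≡ 595
595 * 315 = 187425 ≡ 203
203 * 119 = 24157 ≡ 77

77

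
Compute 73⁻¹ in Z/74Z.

Apply the Euclidean algorithm and back-substitute:
74 = 1·73 + 1
73 = 73·1 + 0
gcd(73, 74) = 1, so the inverse exists.
Back-substitute for 1:
1 = 1·74 − 1·73
So 73⁻¹ ≡ −1 ≡ 73 (mod 74).

73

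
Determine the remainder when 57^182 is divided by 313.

57^1 ≡ 57 (mod 313)
57^2 ≡ 57^2 = 3249 ≡ 119 (mod 313)
57^4 ≡ 119^2 = 14161 ≡ 76 (mod 313)
57^8 ≡ 76^2 = 5776 ≡ 142 (mod 313)
57^16 ≡ 142^2 = 20164 ≡ 132 (mod 313)
57^32 ≡ 132^2 = 17424 ≡ 209 (mod 313)
57^64 ≡ 209^2 = 43681 ≡ 174 (mod 313)
57^128 ≡ 174^2 = 30276 ≡ 228 (mod 313)
57^182 = 57^128 × 57^32 × 57^16 × 57^4 × 57^2 ≡ 228 × 209 × 132 × 76 × 119 (mod 313).
Accumulate the product:
228 × 209 = 47652 ≡ 76
76 × 132 = 10032 ≡ 16
16 × 76 = 1216 ≡ 277
277 × 119 = 32963 ≡ 98

98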